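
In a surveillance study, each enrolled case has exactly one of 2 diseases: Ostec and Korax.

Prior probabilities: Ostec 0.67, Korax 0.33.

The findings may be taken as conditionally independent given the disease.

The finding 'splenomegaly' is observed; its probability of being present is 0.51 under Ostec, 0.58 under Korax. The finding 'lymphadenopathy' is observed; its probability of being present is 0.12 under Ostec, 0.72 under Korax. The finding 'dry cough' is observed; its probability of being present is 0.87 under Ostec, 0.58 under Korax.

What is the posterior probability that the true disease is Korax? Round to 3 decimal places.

0.691

Multiply each prior by the joint likelihood of the evidence pattern:
  Ostec: 0.67 × 0.51 × 0.12 × 0.87 = 0.035673
  Korax: 0.33 × 0.58 × 0.72 × 0.58 = 0.079929
The unnormalized weights sum to 0.1156.
P(Korax | evidence) = 0.079929 / 0.1156 ≈ 0.691.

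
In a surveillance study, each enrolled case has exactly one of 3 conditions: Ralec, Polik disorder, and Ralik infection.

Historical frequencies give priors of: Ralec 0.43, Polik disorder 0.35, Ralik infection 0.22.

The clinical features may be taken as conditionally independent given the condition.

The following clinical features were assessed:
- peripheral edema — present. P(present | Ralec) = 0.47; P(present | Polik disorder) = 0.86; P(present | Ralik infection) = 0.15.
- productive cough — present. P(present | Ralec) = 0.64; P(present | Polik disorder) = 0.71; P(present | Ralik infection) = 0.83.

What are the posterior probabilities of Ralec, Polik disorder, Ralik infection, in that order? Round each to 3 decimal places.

0.349, 0.577, 0.074

Multiply each prior by the joint likelihood of the clinical feature pattern:
  Ralec: 0.43 × 0.47 × 0.64 = 0.12934
  Polik disorder: 0.35 × 0.86 × 0.71 = 0.21371
  Ralik infection: 0.22 × 0.15 × 0.83 = 0.02739
Marginal likelihood of the evidence = 0.37044.
P(Ralec | evidence) = 0.12934 / 0.37044 ≈ 0.349
P(Polik disorder | evidence) = 0.21371 / 0.37044 ≈ 0.577
P(Ralik infection | evidence) = 0.02739 / 0.37044 ≈ 0.074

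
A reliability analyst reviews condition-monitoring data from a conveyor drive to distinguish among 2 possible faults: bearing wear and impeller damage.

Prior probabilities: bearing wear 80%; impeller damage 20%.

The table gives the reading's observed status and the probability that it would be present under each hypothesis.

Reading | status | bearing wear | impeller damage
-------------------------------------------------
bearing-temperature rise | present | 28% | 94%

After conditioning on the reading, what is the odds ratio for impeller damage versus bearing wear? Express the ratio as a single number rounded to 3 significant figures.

0.839

The normalizing constant cancels in an odds ratio, so compute prior × likelihood for the two hypotheses only:
  impeller damage: 0.20 × 0.94 = 0.188
  bearing wear: 0.80 × 0.28 = 0.224
Posterior odds = 0.188 / 0.224 ≈ 0.839.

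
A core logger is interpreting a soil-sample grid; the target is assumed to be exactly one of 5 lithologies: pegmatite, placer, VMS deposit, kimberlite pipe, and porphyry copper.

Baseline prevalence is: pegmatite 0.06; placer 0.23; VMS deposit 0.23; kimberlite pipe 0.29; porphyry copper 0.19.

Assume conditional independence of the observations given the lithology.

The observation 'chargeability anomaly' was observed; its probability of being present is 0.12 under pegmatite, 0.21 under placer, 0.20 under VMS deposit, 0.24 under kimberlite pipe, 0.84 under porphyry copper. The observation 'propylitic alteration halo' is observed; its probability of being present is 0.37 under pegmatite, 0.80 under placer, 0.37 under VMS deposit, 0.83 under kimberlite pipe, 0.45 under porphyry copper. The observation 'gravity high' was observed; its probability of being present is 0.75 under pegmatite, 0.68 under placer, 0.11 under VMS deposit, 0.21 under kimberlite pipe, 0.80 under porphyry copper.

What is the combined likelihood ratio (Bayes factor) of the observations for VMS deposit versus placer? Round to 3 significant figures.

0.0713

Joint likelihood of the evidence pattern under each hypothesis:
  VMS deposit: 0.20 × 0.37 × 0.11 = 0.00814
  placer: 0.21 × 0.80 × 0.68 = 0.11424
Bayes factor = 0.00814 / 0.11424 ≈ 0.0713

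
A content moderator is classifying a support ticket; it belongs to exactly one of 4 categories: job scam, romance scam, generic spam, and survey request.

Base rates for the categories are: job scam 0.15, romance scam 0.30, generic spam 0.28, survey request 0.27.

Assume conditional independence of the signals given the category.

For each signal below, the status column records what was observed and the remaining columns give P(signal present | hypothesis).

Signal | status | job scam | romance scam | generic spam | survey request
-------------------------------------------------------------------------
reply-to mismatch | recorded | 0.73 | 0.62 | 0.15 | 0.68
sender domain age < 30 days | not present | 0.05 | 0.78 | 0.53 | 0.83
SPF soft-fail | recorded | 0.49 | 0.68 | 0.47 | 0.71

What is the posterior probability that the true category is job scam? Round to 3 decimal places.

Multiply each prior by the joint likelihood of the signal pattern (using 1 − P(present | H) for each absent signal):
  job scam: 0.15 × 0.73 × (1 − 0.05) × 0.49 = 0.050972
  romance scam: 0.30 × 0.62 × (1 − 0.78) × 0.68 = 0.027826
  generic spam: 0.28 × 0.15 × (1 − 0.53) × 0.47 = 0.0092778
  survey request: 0.27 × 0.68 × (1 − 0.83) × 0.71 = 0.022161
Marginal likelihood of the evidence = 0.11024.
P(job scam | evidence) = 0.050972 / 0.11024 ≈ 0.462.

0.462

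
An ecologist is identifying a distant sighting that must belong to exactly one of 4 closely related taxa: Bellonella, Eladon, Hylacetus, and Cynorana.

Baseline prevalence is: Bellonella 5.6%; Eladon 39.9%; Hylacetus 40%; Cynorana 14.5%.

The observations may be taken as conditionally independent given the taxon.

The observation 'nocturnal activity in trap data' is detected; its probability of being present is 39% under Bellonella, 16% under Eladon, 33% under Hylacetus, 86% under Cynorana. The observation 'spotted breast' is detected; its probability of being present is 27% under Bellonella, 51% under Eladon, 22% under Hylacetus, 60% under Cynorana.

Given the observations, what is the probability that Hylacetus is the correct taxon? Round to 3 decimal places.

0.204

Multiply each prior by the joint likelihood of the evidence pattern:
  Bellonella: 0.056 × 0.39 × 0.27 = 0.0058968
  Eladon: 0.399 × 0.16 × 0.51 = 0.032558
  Hylacetus: 0.400 × 0.33 × 0.22 = 0.02904
  Cynorana: 0.145 × 0.86 × 0.60 = 0.07482
Marginal likelihood of the evidence = 0.14232.
P(Hylacetus | evidence) = 0.02904 / 0.14232 ≈ 0.204.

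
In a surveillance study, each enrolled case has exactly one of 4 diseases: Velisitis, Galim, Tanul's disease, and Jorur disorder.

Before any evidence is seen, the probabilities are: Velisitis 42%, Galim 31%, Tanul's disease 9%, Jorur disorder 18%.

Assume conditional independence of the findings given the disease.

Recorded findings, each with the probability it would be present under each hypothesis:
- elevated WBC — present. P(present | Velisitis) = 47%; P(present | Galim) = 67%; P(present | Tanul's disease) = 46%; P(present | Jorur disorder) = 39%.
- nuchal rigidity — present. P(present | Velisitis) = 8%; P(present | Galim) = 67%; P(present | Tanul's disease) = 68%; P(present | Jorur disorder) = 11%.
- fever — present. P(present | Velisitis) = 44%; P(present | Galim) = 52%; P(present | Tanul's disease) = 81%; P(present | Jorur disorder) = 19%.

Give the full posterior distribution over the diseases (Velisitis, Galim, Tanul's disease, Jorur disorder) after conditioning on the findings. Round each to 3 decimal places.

0.067, 0.699, 0.220, 0.014

By Bayes' rule with conditional independence, the unnormalized weight for each hypothesis is prior × ∏ likelihoods:
  Velisitis: 0.42 × 0.47 × 0.08 × 0.44 = 0.0069485
  Galim: 0.31 × 0.67 × 0.67 × 0.52 = 0.072363
  Tanul's disease: 0.09 × 0.46 × 0.68 × 0.81 = 0.022803
  Jorur disorder: 0.18 × 0.39 × 0.11 × 0.19 = 0.0014672
The unnormalized weights sum to 0.10358.
P(Velisitis | evidence) = 0.0069485 / 0.10358 ≈ 0.067
P(Galim | evidence) = 0.072363 / 0.10358 ≈ 0.699
P(Tanul's disease | evidence) = 0.022803 / 0.10358 ≈ 0.220
P(Jorur disorder | evidence) = 0.0014672 / 0.10358 ≈ 0.014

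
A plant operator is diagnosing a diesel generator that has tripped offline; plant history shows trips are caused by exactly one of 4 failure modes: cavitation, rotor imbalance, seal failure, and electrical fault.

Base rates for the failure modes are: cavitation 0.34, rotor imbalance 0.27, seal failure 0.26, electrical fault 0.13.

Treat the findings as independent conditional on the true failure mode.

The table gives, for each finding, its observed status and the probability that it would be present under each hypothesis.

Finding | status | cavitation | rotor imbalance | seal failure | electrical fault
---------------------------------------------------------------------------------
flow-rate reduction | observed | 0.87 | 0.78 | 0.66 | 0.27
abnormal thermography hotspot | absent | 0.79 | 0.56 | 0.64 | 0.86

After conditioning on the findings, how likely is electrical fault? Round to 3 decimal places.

Multiply each prior by the joint likelihood of the evidence pattern (using 1 − P(present | H) for each absent finding):
  cavitation: 0.34 × 0.87 × (1 − 0.79) = 0.062118
  rotor imbalance: 0.27 × 0.78 × (1 − 0.56) = 0.092664
  seal failure: 0.26 × 0.66 × (1 − 0.64) = 0.061776
  electrical fault: 0.13 × 0.27 × (1 − 0.86) = 0.004914
Normalizing constant Z = 0.062118 + 0.092664 + 0.061776 + 0.004914 = 0.22147.
P(electrical fault | evidence) = 0.004914 / 0.22147 ≈ 0.022.

0.022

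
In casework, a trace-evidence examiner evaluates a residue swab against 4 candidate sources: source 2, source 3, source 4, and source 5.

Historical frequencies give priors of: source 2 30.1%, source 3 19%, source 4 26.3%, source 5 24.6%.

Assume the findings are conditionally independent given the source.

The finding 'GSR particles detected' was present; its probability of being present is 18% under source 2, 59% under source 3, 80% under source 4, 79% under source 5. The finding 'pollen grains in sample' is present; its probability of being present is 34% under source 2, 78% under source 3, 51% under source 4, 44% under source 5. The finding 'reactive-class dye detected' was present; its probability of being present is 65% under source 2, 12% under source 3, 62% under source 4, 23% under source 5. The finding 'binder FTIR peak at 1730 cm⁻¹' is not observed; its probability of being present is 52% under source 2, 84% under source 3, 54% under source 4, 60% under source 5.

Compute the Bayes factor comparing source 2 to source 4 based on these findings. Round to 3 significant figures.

0.164

Take the product of per-finding likelihoods under each hypothesis (using 1 − P(present | H) for each absent finding), then divide.
  source 2: 0.18 × 0.34 × 0.65 × (1 − 0.52) = 0.019094
  source 4: 0.80 × 0.51 × 0.62 × (1 − 0.54) = 0.11636
Bayes factor = 0.019094 / 0.11636 ≈ 0.164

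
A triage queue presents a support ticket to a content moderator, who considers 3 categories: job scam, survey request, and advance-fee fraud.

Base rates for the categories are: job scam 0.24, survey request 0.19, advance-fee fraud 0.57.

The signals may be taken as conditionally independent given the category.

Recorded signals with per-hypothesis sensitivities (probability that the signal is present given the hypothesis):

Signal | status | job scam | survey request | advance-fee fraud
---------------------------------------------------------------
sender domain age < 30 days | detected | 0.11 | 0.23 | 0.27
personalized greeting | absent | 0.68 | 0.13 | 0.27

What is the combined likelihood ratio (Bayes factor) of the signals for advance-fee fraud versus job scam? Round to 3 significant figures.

5.60

Joint likelihood of the signal pattern under each hypothesis (using 1 − P(present | H) for each absent signal):
  advance-fee fraud: 0.27 × (1 − 0.27) = 0.1971
  job scam: 0.11 × (1 − 0.68) = 0.0352
Bayes factor = 0.1971 / 0.0352 ≈ 5.60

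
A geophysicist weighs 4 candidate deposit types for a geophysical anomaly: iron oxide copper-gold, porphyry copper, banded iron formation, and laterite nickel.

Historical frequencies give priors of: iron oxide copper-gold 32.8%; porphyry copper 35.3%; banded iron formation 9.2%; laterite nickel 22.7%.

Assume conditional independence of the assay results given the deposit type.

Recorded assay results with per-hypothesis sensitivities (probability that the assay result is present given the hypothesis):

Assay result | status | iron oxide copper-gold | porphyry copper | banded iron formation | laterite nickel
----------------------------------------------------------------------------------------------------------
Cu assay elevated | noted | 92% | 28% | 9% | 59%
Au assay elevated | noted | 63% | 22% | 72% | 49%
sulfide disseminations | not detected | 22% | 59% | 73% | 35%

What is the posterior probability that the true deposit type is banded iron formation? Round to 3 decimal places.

0.008

By Bayes' rule with conditional independence, the unnormalized weight for each hypothesis is prior × ∏ likelihoods (using 1 − P(present | H) for each absent assay result):
  iron oxide copper-gold: 0.328 × 0.92 × 0.63 × (1 − 0.22) = 0.14828
  porphyry copper: 0.353 × 0.28 × 0.22 × (1 − 0.59) = 0.0089154
  banded iron formation: 0.092 × 0.09 × 0.72 × (1 − 0.73) = 0.0016096
  laterite nickel: 0.227 × 0.59 × 0.49 × (1 − 0.35) = 0.042657
Normalizing constant Z = 0.14828 + 0.0089154 + 0.0016096 + 0.042657 = 0.20147.
P(banded iron formation | evidence) = 0.0016096 / 0.20147 ≈ 0.008.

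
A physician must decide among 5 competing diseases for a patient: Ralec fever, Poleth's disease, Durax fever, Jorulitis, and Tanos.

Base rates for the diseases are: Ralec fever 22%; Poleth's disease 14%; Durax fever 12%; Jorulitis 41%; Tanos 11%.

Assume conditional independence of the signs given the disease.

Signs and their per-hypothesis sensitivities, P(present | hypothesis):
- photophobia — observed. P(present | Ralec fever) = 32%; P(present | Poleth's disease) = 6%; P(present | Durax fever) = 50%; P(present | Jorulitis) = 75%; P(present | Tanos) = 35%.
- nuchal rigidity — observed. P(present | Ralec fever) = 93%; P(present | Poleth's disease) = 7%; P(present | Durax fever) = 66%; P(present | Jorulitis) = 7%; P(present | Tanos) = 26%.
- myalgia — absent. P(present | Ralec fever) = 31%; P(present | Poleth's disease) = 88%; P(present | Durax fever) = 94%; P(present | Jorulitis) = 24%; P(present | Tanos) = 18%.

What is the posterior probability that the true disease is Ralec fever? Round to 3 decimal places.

0.626

For each hypothesis, the unnormalized posterior weight is prior × product of the sign likelihoods (using 1 − P(present | H) for each absent sign):
  Ralec fever: 0.22 × 0.32 × 0.93 × (1 − 0.31) = 0.045176
  Poleth's disease: 0.14 × 0.06 × 0.07 × (1 − 0.88) = 7.056e-05
  Durax fever: 0.12 × 0.50 × 0.66 × (1 − 0.94) = 0.002376
  Jorulitis: 0.41 × 0.75 × 0.07 × (1 − 0.24) = 0.016359
  Tanos: 0.11 × 0.35 × 0.26 × (1 − 0.18) = 0.0082082
The unnormalized weights sum to 0.072189.
P(Ralec fever | evidence) = 0.045176 / 0.072189 ≈ 0.626.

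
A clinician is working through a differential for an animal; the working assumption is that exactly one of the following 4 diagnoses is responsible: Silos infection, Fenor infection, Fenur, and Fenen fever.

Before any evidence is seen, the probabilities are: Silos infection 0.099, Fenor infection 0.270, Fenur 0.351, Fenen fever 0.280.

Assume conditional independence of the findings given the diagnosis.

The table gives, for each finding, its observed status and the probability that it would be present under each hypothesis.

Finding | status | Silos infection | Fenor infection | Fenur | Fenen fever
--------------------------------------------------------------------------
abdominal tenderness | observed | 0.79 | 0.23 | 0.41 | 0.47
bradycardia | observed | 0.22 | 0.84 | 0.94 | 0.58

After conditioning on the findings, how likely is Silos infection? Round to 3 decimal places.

By Bayes' rule with conditional independence, the unnormalized weight for each hypothesis is prior × ∏ likelihoods:
  Silos infection: 0.099 × 0.79 × 0.22 = 0.017206
  Fenor infection: 0.270 × 0.23 × 0.84 = 0.052164
  Fenur: 0.351 × 0.41 × 0.94 = 0.13528
  Fenen fever: 0.280 × 0.47 × 0.58 = 0.076328
Normalizing constant Z = 0.017206 + 0.052164 + 0.13528 + 0.076328 = 0.28097.
P(Silos infection | evidence) = 0.017206 / 0.28097 ≈ 0.061.

0.061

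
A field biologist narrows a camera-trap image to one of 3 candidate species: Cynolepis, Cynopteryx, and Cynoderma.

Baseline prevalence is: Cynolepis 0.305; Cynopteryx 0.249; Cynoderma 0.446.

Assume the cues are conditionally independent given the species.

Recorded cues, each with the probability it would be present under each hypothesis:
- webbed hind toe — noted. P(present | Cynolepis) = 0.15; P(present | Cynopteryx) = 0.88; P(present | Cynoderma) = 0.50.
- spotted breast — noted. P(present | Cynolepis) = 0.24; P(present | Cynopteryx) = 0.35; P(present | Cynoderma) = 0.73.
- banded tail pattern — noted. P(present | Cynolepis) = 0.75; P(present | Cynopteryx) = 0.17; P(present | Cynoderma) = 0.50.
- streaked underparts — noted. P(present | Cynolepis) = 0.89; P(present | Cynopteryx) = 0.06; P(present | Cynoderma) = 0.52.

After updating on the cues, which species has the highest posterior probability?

Multiply each prior by the joint likelihood of the cue pattern:
  Cynolepis: 0.305 × 0.15 × 0.24 × 0.75 × 0.89 = 0.0073291
  Cynopteryx: 0.249 × 0.88 × 0.35 × 0.17 × 0.06 = 0.00078226
  Cynoderma: 0.446 × 0.50 × 0.73 × 0.50 × 0.52 = 0.042325
The unnormalized weights sum to 0.050437.
P(Cynolepis | evidence) ≈ 0.0073291 / 0.050437 ≈ 0.145
P(Cynopteryx | evidence) ≈ 0.00078226 / 0.050437 ≈ 0.016
P(Cynoderma | evidence) ≈ 0.042325 / 0.050437 ≈ 0.839
The largest is 0.839, so Cynoderma is most probable.

Cynoderma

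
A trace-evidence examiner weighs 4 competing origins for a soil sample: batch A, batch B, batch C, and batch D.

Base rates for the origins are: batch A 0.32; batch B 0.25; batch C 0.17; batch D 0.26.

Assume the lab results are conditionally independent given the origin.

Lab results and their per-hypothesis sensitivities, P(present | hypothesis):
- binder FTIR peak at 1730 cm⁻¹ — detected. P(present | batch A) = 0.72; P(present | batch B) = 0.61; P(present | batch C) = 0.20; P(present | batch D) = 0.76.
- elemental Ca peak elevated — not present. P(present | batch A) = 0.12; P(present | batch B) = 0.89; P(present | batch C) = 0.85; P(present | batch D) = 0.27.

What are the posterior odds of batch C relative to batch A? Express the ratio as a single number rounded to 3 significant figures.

The normalizing constant cancels in an odds ratio, so compute prior × likelihood for the two hypotheses only (using 1 − P(present | H) for each absent lab result):
  batch C: 0.17 × 0.20 × (1 − 0.85) = 0.0051
  batch A: 0.32 × 0.72 × (1 − 0.12) = 0.20275
Odds(batch C : batch A) = 0.0051 / 0.20275 ≈ 0.0252.

0.0252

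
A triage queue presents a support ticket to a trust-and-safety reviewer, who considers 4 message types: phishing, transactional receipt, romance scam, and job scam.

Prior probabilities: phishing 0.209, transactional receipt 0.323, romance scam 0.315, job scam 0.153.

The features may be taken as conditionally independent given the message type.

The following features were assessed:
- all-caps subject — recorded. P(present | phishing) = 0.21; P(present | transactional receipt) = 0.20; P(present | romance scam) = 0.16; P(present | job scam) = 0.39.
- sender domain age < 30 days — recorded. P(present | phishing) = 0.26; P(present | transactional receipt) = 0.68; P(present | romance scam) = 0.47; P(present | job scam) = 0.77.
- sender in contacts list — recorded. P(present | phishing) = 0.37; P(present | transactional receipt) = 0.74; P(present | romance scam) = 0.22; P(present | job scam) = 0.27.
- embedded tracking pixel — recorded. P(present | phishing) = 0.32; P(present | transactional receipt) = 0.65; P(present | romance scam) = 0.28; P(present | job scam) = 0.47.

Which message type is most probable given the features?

Multiply each prior by the joint likelihood of the feature pattern:
  phishing: 0.209 × 0.21 × 0.26 × 0.37 × 0.32 = 0.0013511
  transactional receipt: 0.323 × 0.20 × 0.68 × 0.74 × 0.65 = 0.021129
  romance scam: 0.315 × 0.16 × 0.47 × 0.22 × 0.28 = 0.0014592
  job scam: 0.153 × 0.39 × 0.77 × 0.27 × 0.47 = 0.0058305
The unnormalized weights sum to 0.02977.
P(phishing | evidence) ≈ 0.0013511 / 0.02977 ≈ 0.045
P(transactional receipt | evidence) ≈ 0.021129 / 0.02977 ≈ 0.710
P(romance scam | evidence) ≈ 0.0014592 / 0.02977 ≈ 0.049
P(job scam | evidence) ≈ 0.0058305 / 0.02977 ≈ 0.196
The largest is 0.710, so transactional receipt is most probable.

transactional receipt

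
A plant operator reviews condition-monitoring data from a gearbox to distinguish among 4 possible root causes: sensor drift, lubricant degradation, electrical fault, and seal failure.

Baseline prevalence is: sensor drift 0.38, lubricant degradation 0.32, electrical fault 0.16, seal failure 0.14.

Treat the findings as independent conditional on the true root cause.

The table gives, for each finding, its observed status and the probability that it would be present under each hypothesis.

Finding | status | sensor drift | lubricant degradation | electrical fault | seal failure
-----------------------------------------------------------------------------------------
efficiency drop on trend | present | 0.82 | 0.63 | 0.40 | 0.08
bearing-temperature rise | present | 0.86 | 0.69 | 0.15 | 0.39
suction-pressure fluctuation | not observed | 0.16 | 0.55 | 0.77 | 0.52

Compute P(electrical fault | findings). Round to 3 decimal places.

0.008

By Bayes' rule with conditional independence, the unnormalized weight for each hypothesis is prior × ∏ likelihoods (using 1 − P(present | H) for each absent finding):
  sensor drift: 0.38 × 0.82 × 0.86 × (1 − 0.16) = 0.2251
  lubricant degradation: 0.32 × 0.63 × 0.69 × (1 − 0.55) = 0.062597
  electrical fault: 0.16 × 0.40 × 0.15 × (1 − 0.77) = 0.002208
  seal failure: 0.14 × 0.08 × 0.39 × (1 − 0.52) = 0.0020966
The unnormalized weights sum to 0.292.
P(electrical fault | evidence) = 0.002208 / 0.292 ≈ 0.008.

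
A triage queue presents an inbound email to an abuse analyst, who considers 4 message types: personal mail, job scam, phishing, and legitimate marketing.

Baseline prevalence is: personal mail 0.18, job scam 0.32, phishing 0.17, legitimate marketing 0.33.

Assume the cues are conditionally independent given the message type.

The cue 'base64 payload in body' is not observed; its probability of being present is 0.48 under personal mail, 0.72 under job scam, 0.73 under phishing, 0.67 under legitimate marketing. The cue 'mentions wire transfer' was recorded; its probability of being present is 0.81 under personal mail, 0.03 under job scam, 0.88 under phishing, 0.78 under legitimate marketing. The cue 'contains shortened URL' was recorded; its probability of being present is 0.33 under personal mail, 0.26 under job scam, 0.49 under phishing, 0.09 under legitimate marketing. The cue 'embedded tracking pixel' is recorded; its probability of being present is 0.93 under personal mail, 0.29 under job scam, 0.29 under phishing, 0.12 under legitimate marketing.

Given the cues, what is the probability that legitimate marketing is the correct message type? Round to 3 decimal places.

0.030

By Bayes' rule with conditional independence, the unnormalized weight for each hypothesis is prior × ∏ likelihoods (using 1 − P(present | H) for each absent cue):
  personal mail: 0.18 × (1 − 0.48) × 0.81 × 0.33 × 0.93 = 0.023268
  job scam: 0.32 × (1 − 0.72) × 0.03 × 0.26 × 0.29 = 0.00020268
  phishing: 0.17 × (1 − 0.73) × 0.88 × 0.49 × 0.29 = 0.0057397
  legitimate marketing: 0.33 × (1 − 0.67) × 0.78 × 0.09 × 0.12 = 0.00091737
The unnormalized weights sum to 0.030128.
P(legitimate marketing | evidence) = 0.00091737 / 0.030128 ≈ 0.030.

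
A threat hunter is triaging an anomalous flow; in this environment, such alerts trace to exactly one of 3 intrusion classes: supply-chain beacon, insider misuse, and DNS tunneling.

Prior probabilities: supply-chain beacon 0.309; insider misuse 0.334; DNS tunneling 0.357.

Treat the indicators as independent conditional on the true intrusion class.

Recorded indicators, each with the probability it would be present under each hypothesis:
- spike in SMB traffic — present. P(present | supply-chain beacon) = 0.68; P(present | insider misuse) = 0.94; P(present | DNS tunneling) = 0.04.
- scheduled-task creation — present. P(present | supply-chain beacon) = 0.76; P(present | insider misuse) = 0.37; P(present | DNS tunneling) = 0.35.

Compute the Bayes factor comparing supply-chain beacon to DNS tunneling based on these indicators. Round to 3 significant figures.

Take the product of per-indicator likelihoods under each hypothesis, then divide.
  supply-chain beacon: 0.68 × 0.76 = 0.5168
  DNS tunneling: 0.04 × 0.35 = 0.014
Bayes factor = 0.5168 / 0.014 ≈ 36.9

36.9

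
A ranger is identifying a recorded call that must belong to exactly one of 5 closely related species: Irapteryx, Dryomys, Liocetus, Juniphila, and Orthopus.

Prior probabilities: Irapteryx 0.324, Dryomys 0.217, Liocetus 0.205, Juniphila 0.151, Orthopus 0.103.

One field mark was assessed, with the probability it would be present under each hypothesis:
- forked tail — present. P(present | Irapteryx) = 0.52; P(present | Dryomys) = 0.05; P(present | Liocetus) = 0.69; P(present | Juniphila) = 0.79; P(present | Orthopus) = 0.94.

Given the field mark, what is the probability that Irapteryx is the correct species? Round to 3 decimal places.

0.314

For each hypothesis, the unnormalized posterior weight is prior × likelihood:
  Irapteryx: 0.324 × 0.52 = 0.16848
  Dryomys: 0.217 × 0.05 = 0.01085
  Liocetus: 0.205 × 0.69 = 0.14145
  Juniphila: 0.151 × 0.79 = 0.11929
  Orthopus: 0.103 × 0.94 = 0.09682
Marginal likelihood of the evidence = 0.53689.
P(Irapteryx | evidence) = 0.16848 / 0.53689 ≈ 0.314.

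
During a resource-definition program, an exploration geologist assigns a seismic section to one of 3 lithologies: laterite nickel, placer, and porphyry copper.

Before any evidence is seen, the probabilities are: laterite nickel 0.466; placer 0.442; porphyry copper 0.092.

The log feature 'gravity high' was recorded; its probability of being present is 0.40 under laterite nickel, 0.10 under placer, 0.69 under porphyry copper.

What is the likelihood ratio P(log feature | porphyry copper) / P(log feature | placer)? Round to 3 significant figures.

The Bayes factor is the ratio of the two likelihoods.
  porphyry copper: 0.69
  placer: 0.1
Bayes factor = 0.69 / 0.1 ≈ 6.90

6.90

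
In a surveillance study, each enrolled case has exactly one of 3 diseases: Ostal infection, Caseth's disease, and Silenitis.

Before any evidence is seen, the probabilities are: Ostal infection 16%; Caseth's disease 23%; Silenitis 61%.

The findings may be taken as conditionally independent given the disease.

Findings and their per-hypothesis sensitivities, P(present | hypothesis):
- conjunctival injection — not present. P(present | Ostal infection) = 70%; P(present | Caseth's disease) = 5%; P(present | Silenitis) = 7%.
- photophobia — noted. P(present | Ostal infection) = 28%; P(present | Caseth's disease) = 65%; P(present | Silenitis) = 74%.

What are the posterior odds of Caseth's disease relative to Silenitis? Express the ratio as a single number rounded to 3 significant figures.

0.338

The normalizing constant cancels in an odds ratio, so compute prior × likelihood for the two hypotheses only (using 1 − P(present | H) for each absent finding):
  Caseth's disease: 0.23 × (1 − 0.05) × 0.65 = 0.14203
  Silenitis: 0.61 × (1 − 0.07) × 0.74 = 0.4198
Posterior odds = 0.14203 / 0.4198 ≈ 0.338.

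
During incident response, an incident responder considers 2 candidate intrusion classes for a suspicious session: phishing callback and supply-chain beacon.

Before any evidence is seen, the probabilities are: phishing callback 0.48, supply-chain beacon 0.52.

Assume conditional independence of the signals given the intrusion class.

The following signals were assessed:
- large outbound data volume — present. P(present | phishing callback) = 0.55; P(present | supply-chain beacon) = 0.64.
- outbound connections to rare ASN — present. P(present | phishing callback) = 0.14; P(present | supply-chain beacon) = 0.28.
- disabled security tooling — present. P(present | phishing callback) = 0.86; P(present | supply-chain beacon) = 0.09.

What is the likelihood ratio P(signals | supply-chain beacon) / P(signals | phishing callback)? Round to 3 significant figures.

Take the product of per-signal likelihoods under each hypothesis, then divide.
  supply-chain beacon: 0.64 × 0.28 × 0.09 = 0.016128
  phishing callback: 0.55 × 0.14 × 0.86 = 0.06622
Bayes factor = 0.016128 / 0.06622 ≈ 0.244

0.244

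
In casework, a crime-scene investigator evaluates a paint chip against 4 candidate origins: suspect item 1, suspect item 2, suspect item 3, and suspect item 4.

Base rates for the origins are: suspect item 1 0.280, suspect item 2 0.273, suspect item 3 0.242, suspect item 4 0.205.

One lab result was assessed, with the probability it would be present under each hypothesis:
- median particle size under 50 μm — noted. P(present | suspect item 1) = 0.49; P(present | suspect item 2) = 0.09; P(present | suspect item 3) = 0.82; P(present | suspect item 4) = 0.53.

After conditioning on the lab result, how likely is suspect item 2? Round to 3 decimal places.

0.052

For each hypothesis, the unnormalized posterior weight is prior × likelihood:
  suspect item 1: 0.280 × 0.49 = 0.1372
  suspect item 2: 0.273 × 0.09 = 0.02457
  suspect item 3: 0.242 × 0.82 = 0.19844
  suspect item 4: 0.205 × 0.53 = 0.10865
The unnormalized weights sum to 0.46886.
P(suspect item 2 | evidence) = 0.02457 / 0.46886 ≈ 0.052.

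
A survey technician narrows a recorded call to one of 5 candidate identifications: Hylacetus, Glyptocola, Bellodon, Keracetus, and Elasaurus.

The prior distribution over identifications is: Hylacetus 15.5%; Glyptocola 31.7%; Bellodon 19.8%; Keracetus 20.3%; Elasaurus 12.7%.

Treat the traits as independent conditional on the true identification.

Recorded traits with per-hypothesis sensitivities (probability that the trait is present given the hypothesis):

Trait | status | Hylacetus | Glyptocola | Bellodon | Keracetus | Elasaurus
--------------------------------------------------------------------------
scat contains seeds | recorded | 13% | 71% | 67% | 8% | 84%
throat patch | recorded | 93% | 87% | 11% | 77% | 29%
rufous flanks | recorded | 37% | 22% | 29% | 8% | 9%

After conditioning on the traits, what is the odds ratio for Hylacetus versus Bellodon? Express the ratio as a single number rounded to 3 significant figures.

1.64

The normalizing constant cancels in an odds ratio, so compute prior × likelihood for the two hypotheses only:
  Hylacetus: 0.155 × 0.13 × 0.93 × 0.37 = 0.0069336
  Bellodon: 0.198 × 0.67 × 0.11 × 0.29 = 0.0042319
Posterior odds = 0.0069336 / 0.0042319 ≈ 1.64.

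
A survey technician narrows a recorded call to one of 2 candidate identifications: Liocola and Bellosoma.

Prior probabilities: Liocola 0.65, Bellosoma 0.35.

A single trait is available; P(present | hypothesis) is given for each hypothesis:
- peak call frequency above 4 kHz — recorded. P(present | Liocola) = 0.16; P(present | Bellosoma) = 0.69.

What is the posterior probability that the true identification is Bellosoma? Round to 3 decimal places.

0.699

Multiply each prior by the likelihood of the trait:
  Liocola: 0.65 × 0.16 = 0.104
  Bellosoma: 0.35 × 0.69 = 0.2415
Marginal likelihood of the evidence = 0.3455.
P(Bellosoma | evidence) = 0.2415 / 0.3455 ≈ 0.699.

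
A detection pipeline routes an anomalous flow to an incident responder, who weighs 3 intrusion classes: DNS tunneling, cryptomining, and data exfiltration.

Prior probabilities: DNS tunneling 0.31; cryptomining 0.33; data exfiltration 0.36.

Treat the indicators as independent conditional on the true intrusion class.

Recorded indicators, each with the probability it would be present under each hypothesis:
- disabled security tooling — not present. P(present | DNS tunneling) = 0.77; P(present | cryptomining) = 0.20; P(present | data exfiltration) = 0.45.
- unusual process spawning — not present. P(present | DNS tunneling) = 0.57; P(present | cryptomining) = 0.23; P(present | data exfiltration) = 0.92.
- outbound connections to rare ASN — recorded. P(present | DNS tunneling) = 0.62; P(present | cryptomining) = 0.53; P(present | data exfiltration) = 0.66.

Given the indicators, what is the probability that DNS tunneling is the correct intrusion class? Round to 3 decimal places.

For each hypothesis, the unnormalized posterior weight is prior × product of the indicator likelihoods (using 1 − P(present | H) for each absent indicator):
  DNS tunneling: 0.31 × (1 − 0.77) × (1 − 0.57) × 0.62 = 0.019009
  cryptomining: 0.33 × (1 − 0.20) × (1 − 0.23) × 0.53 = 0.10774
  data exfiltration: 0.36 × (1 − 0.45) × (1 − 0.92) × 0.66 = 0.010454
Marginal likelihood of the evidence = 0.1372.
P(DNS tunneling | evidence) = 0.019009 / 0.1372 ≈ 0.139.

0.139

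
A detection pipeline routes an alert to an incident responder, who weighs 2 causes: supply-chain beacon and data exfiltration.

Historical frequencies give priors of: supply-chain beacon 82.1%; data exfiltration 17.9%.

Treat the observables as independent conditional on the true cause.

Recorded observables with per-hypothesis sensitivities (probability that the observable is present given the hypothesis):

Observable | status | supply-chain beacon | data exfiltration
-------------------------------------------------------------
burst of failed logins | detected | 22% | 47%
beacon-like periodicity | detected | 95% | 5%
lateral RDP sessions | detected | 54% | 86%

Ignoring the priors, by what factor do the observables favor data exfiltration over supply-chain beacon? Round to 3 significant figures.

The Bayes factor is the ratio of the joint likelihoods of the observable pattern under the two hypotheses.
  data exfiltration: 0.47 × 0.05 × 0.86 = 0.02021
  supply-chain beacon: 0.22 × 0.95 × 0.54 = 0.11286
Bayes factor = 0.02021 / 0.11286 ≈ 0.179

0.179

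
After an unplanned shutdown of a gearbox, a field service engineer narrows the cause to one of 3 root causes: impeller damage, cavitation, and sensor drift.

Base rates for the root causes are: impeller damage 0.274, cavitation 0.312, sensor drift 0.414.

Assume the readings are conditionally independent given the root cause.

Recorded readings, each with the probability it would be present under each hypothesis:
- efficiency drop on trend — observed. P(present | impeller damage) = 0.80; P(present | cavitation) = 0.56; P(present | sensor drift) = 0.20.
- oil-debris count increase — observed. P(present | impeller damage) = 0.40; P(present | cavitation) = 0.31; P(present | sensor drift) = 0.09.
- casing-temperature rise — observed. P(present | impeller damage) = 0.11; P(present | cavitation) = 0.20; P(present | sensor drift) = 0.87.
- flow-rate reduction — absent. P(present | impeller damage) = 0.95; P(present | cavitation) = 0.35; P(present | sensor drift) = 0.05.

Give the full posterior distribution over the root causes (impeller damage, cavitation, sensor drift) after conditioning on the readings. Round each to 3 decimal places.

0.035, 0.515, 0.450

By Bayes' rule with conditional independence, the unnormalized weight for each hypothesis is prior × ∏ likelihoods (using 1 − P(present | H) for each absent reading):
  impeller damage: 0.274 × 0.80 × 0.40 × 0.11 × (1 − 0.95) = 0.00048224
  cavitation: 0.312 × 0.56 × 0.31 × 0.20 × (1 − 0.35) = 0.0070412
  sensor drift: 0.414 × 0.20 × 0.09 × 0.87 × (1 − 0.05) = 0.0061591
Marginal likelihood of the evidence = 0.013683.
P(impeller damage | evidence) = 0.00048224 / 0.013683 ≈ 0.035
P(cavitation | evidence) = 0.0070412 / 0.013683 ≈ 0.515
P(sensor drift | evidence) = 0.0061591 / 0.013683 ≈ 0.450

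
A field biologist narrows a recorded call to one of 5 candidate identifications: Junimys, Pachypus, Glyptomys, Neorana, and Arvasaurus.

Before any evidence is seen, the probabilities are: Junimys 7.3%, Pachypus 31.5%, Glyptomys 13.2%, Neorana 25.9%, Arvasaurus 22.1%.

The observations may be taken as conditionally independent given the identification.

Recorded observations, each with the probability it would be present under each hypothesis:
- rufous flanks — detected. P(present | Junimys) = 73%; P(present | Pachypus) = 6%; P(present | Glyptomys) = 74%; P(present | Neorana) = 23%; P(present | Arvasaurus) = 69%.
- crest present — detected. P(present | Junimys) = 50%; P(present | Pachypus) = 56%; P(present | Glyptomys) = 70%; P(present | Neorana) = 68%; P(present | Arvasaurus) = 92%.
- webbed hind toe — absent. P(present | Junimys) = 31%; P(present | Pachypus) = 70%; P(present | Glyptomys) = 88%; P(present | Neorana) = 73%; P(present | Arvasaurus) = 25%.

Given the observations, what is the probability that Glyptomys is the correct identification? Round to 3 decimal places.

For each hypothesis, the unnormalized posterior weight is prior × product of the observation likelihoods (using 1 − P(present | H) for each absent observation):
  Junimys: 0.073 × 0.73 × 0.50 × (1 − 0.31) = 0.018385
  Pachypus: 0.315 × 0.06 × 0.56 × (1 − 0.70) = 0.0031752
  Glyptomys: 0.132 × 0.74 × 0.70 × (1 − 0.88) = 0.0082051
  Neorana: 0.259 × 0.23 × 0.68 × (1 − 0.73) = 0.010937
  Arvasaurus: 0.221 × 0.69 × 0.92 × (1 − 0.25) = 0.10522
The unnormalized weights sum to 0.14592.
P(Glyptomys | evidence) = 0.0082051 / 0.14592 ≈ 0.056.

0.056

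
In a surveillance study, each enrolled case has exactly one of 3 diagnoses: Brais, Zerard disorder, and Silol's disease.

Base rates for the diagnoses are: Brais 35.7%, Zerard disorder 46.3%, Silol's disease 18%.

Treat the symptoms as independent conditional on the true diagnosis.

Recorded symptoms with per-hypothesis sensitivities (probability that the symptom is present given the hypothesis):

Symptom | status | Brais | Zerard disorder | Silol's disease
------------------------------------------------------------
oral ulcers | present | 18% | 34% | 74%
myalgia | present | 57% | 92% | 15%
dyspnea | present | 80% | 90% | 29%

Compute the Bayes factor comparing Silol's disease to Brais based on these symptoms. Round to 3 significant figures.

Take the product of per-symptom likelihoods under each hypothesis, then divide.
  Silol's disease: 0.74 × 0.15 × 0.29 = 0.03219
  Brais: 0.18 × 0.57 × 0.80 = 0.08208
Bayes factor = 0.03219 / 0.08208 ≈ 0.392

0.392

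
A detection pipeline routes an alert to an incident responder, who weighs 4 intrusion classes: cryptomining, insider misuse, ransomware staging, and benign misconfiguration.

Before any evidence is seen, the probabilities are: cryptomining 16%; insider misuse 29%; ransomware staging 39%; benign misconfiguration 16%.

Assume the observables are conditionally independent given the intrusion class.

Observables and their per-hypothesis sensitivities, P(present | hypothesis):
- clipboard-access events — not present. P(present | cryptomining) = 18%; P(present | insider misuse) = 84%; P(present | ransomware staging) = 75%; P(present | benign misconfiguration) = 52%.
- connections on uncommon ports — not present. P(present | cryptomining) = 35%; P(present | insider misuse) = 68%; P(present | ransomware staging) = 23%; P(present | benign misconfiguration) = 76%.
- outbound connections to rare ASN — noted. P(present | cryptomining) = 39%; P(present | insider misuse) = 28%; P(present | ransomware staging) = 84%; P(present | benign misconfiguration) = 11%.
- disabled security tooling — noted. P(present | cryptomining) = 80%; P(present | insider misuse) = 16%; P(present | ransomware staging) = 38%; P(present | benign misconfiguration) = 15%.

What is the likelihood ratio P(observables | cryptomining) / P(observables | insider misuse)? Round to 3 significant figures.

72.5

The Bayes factor is the ratio of the joint likelihoods of the observable pattern under the two hypotheses (using 1 − P(present | H) for each absent observable).
  cryptomining: (1 − 0.18) × (1 − 0.35) × 0.39 × 0.80 = 0.1663
  insider misuse: (1 − 0.84) × (1 − 0.68) × 0.28 × 0.16 = 0.0022938
Bayes factor = 0.1663 / 0.0022938 ≈ 72.5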